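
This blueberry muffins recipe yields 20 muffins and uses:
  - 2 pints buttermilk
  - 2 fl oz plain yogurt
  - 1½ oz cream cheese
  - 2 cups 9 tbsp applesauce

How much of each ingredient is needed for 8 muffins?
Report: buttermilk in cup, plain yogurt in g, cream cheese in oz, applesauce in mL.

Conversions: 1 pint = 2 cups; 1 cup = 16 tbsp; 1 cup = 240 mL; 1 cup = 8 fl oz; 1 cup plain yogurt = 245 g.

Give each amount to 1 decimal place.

Scaling factor: 8/20 = 2/5 = 0.4.
buttermilk: 2 pint × 2/5 × 2 cup/pint = 1.6 cup
plain yogurt: 2 fl oz × 2/5 ÷ 8 fl oz/cup × 245 g/cup = 24.5 g
cream cheese: 1.5 oz × 2/5 = 0.6 oz
applesauce: (2 cup + 9 tbsp = 2.5625 cup) × 2/5 × 240 mL/cup = 246.0 mL

buttermilk: 1.6 cup; plain yogurt: 24.5 g; cream cheese: 0.6 oz; applesauce: 246.0 mL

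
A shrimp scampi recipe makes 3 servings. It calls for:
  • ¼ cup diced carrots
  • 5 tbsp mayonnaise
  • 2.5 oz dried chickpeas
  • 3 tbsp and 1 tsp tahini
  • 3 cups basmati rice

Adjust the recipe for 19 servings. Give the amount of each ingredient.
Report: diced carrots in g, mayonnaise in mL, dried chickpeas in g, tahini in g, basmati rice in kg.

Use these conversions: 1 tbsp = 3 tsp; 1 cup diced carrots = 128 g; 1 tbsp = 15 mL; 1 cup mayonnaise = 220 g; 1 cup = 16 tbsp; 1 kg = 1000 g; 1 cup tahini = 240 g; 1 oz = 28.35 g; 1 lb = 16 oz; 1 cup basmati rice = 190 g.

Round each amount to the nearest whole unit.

Scaling factor: 19/3.
diced carrots: 0.25 cup × 19/3 × 128 g/cup ≈ 203 g
mayonnaise: 5 tbsp × 19/3 × 15 mL/tbsp = 475 mL
dried chickpeas: 2.5 oz × 19/3 × 28.35 g/oz ≈ 449 g
tahini: (3 tbsp + 1 tsp = 10/3 tbsp) × 19/3 ÷ 16 tbsp/cup × 240 g/cup ≈ 317 g
basmati rice: 3 cup × 19/3 × 190 g/cup ÷ 1000 g/kg ≈ 4 kg

diced carrots: 203 g; mayonnaise: 475 mL; dried chickpeas: 449 g; tahini: 317 g; basmati rice: 4 kg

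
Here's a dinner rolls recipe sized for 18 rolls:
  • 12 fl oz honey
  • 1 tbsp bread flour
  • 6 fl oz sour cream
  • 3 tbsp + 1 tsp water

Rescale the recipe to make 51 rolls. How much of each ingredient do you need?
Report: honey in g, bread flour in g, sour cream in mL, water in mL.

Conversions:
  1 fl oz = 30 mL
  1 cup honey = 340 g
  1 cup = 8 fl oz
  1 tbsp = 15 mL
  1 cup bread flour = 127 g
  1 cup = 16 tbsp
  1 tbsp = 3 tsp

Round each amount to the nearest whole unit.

honey: 1445 g; bread flour: 22 g; sour cream: 510 mL; water: 142 mL

Scaling factor: 51/18 = 17/6.
honey: 12 fl oz × 17/6 ÷ 8 fl oz/cup × 340 g/cup = 1445 g
bread flour: 1 tbsp × 17/6 ÷ 16 tbsp/cup × 127 g/cup ≈ 22 g
sour cream: 6 fl oz × 17/6 × 30 mL/fl oz = 510 mL
water: (3 tbsp + 1 tsp = 10/3 tbsp) × 17/6 × 15 mL/tbsp ≈ 142 mL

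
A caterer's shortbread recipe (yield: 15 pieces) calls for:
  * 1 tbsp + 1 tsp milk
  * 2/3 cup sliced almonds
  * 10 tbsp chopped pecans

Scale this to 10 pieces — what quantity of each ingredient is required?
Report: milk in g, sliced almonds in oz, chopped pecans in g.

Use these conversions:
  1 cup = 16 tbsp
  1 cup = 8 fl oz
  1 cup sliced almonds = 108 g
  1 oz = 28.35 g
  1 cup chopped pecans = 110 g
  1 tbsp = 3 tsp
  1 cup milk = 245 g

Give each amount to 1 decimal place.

Scaling factor: 10/15 = 2/3.
milk: (1 tbsp + 1 tsp = 4/3 tbsp) × 2/3 ÷ 16 tbsp/cup × 245 g/cup ≈ 13.6 g
sliced almonds: 2/3 cup × 2/3 × 108 g/cup ÷ 28.35 g/oz ≈ 1.7 oz
chopped pecans: 10 tbsp × 2/3 ÷ 16 tbsp/cup × 110 g/cup ≈ 45.8 g

milk: 13.6 g; sliced almonds: 1.7 oz; chopped pecans: 45.8 g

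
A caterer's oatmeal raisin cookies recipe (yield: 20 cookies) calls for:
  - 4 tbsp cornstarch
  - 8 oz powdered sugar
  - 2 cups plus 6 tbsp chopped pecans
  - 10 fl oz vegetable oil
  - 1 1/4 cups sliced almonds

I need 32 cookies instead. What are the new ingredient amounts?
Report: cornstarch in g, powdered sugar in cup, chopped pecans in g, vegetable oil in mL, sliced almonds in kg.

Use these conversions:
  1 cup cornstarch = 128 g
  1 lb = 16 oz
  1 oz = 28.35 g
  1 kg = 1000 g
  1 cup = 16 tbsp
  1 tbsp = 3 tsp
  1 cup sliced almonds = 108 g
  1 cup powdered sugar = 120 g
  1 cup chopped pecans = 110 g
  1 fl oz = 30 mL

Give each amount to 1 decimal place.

cornstarch: 51.2 g; powdered sugar: 3.0 cup; chopped pecans: 418.0 g; vegetable oil: 480.0 mL; sliced almonds: 0.2 kg

Scaling factor: 32/20 = 8/5 = 1.6.
cornstarch: 4 tbsp × 8/5 ÷ 16 tbsp/cup × 128 g/cup = 51.2 g
powdered sugar: 8 oz × 8/5 × 28.35 g/oz ÷ 120 g/cup ≈ 3.0 cup
chopped pecans: (2 cup + 6 tbsp = 2.375 cup) × 8/5 × 110 g/cup = 418.0 g
vegetable oil: 10 fl oz × 8/5 × 30 mL/fl oz = 480.0 mL
sliced almonds: 1.25 cup × 8/5 × 108 g/cup ÷ 1000 g/kg ≈ 0.2 kg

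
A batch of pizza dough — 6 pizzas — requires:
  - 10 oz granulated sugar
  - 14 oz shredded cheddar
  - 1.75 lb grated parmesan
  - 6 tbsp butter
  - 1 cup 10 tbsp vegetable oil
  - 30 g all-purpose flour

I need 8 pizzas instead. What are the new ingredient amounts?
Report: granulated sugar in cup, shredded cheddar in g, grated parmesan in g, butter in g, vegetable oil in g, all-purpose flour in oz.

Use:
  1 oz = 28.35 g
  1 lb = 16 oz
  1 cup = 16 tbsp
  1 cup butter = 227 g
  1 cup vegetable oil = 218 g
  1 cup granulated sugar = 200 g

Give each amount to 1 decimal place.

Scaling factor: 8/6 = 4/3.
granulated sugar: 10 oz × 4/3 × 28.35 g/oz ÷ 200 g/cup ≈ 1.9 cup
shredded cheddar: 14 oz × 4/3 × 28.35 g/oz = 529.2 g
grated parmesan: 1.75 lb × 4/3 × 16 oz/lb × 28.35 g/oz = 1058.4 g
butter: 6 tbsp × 4/3 ÷ 16 tbsp/cup × 227 g/cup = 113.5 g
vegetable oil: (1 cup + 10 tbsp = 1.625 cup) × 4/3 × 218 g/cup ≈ 472.3 g
all-purpose flour: 30 g × 4/3 ÷ 28.35 g/oz ≈ 1.4 oz

granulated sugar: 1.9 cup; shredded cheddar: 529.2 g; grated parmesan: 1058.4 g; butter: 113.5 g; vegetable oil: 472.3 g; all-purpose flour: 1.4 oz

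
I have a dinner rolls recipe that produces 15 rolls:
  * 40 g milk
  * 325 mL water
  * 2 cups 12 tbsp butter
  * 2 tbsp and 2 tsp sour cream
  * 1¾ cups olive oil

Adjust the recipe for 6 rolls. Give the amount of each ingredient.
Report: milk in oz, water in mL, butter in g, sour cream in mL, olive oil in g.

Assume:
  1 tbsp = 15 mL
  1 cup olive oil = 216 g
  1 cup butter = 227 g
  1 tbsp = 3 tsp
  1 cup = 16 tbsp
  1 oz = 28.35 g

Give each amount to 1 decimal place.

milk: 0.6 oz; water: 130.0 mL; butter: 249.7 g; sour cream: 16.0 mL; olive oil: 151.2 g

Scaling factor: 6/15 = 2/5 = 0.4.
milk: 40 g × 2/5 ÷ 28.35 g/oz ≈ 0.6 oz
water: 325 mL × 2/5 = 130.0 mL
butter: (2 cup + 12 tbsp = 2.75 cup) × 2/5 × 227 g/cup = 249.7 g
sour cream: (2 tbsp + 2 tsp = 8/3 tbsp) × 2/5 × 15 mL/tbsp = 16.0 mL
olive oil: 1.75 cup × 2/5 × 216 g/cup = 151.2 g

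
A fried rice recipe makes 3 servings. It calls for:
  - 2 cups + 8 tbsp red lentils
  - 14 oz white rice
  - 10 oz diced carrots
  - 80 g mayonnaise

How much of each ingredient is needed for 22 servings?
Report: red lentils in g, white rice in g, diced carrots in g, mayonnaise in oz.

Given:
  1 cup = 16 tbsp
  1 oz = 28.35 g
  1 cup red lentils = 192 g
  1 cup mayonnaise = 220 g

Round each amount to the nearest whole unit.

red lentils: 3520 g; white rice: 2911 g; diced carrots: 2079 g; mayonnaise: 21 oz

Scaling factor: 22/3.
red lentils: (2 cup + 8 tbsp = 2.5 cup) × 22/3 × 192 g/cup = 3520 g
white rice: 14 oz × 22/3 × 28.35 g/oz ≈ 2911 g
diced carrots: 10 oz × 22/3 × 28.35 g/oz = 2079 g
mayonnaise: 80 g × 22/3 ÷ 28.35 g/oz ≈ 21 oz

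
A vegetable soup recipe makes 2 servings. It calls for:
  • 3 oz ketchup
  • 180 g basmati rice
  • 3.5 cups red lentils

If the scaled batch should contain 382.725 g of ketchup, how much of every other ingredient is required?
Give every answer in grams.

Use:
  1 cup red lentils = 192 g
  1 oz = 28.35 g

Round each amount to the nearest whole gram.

basmati rice: 810 g; red lentils: 3024 g

The original recipe has 85.05 g of ketchup, so the scaling factor is 382.725 ÷ 85.05 = 9/2 = 4.5.
basmati rice: 180 g × 9/2 = 810 g
red lentils: 3.5 cup × 9/2 × 192 g/cup = 3024 g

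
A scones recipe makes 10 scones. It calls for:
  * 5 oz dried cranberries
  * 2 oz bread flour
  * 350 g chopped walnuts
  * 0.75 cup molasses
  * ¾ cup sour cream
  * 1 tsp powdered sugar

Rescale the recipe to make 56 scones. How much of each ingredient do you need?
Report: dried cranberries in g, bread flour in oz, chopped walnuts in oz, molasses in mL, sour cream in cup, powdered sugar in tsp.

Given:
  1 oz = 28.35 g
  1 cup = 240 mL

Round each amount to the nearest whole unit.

dried cranberries: 794 g; bread flour: 11 oz; chopped walnuts: 69 oz; molasses: 1008 mL; sour cream: 4 cup; powdered sugar: 6 tsp

Scaling factor: 56/10 = 28/5 = 5.6.
dried cranberries: 5 oz × 28/5 × 28.35 g/oz ≈ 794 g
bread flour: 2 oz × 28/5 ≈ 11 oz
chopped walnuts: 350 g × 28/5 ÷ 28.35 g/oz ≈ 69 oz
molasses: 0.75 cup × 28/5 × 240 mL/cup = 1008 mL
sour cream: 0.75 cup × 28/5 ≈ 4 cup
powdered sugar: 1 tsp × 28/5 ≈ 6 tsp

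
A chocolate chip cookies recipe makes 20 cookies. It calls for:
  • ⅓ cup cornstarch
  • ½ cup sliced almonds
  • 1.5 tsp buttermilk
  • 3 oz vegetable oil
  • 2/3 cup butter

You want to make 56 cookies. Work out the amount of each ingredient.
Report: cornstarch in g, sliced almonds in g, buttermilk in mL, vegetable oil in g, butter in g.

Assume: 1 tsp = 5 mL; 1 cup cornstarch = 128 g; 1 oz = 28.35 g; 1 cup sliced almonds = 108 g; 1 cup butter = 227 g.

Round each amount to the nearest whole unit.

Scaling factor: 56/20 = 14/5 = 2.8.
cornstarch: 1/3 cup × 14/5 × 128 g/cup ≈ 119 g
sliced almonds: 0.5 cup × 14/5 × 108 g/cup ≈ 151 g
buttermilk: 1.5 tsp × 14/5 × 5 mL/tsp = 21 mL
vegetable oil: 3 oz × 14/5 × 28.35 g/oz ≈ 238 g
butter: 2/3 cup × 14/5 × 227 g/cup ≈ 424 g

cornstarch: 119 g; sliced almonds: 151 g; buttermilk: 21 mL; vegetable oil: 238 g; butter: 424 g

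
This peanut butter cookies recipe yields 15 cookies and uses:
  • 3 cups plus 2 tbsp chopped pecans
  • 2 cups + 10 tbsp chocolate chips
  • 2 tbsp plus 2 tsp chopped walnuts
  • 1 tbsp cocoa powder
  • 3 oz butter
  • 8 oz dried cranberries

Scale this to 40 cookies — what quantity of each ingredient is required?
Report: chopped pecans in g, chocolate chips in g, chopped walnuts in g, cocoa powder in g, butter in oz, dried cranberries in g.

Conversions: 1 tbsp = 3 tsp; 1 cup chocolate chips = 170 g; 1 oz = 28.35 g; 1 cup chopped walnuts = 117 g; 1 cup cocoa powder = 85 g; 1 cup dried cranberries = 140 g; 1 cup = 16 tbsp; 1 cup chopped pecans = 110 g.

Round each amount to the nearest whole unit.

Scaling factor: 40/15 = 8/3.
chopped pecans: (3 cup + 2 tbsp = 3.125 cup) × 8/3 × 110 g/cup ≈ 917 g
chocolate chips: (2 cup + 10 tbsp = 2.625 cup) × 8/3 × 170 g/cup = 1190 g
chopped walnuts: (2 tbsp + 2 tsp = 8/3 tbsp) × 8/3 ÷ 16 tbsp/cup × 117 g/cup = 52 g
cocoa powder: 1 tbsp × 8/3 ÷ 16 tbsp/cup × 85 g/cup ≈ 14 g
butter: 3 oz × 8/3 = 8 oz
dried cranberries: 8 oz × 8/3 × 28.35 g/oz ≈ 605 g

chopped pecans: 917 g; chocolate chips: 1190 g; chopped walnuts: 52 g; cocoa powder: 14 g; butter: 8 oz; dried cranberries: 605 g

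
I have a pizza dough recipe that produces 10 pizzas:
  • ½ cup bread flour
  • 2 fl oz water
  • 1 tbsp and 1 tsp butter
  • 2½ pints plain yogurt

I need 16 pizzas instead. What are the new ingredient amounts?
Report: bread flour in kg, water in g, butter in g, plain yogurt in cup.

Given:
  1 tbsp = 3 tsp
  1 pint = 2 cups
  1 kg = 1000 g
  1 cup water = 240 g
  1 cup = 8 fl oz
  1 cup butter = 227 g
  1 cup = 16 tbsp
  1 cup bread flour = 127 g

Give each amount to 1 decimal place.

Scaling factor: 16/10 = 8/5 = 1.6.
bread flour: 0.5 cup × 8/5 × 127 g/cup ÷ 1000 g/kg ≈ 0.1 kg
water: 2 fl oz × 8/5 ÷ 8 fl oz/cup × 240 g/cup = 96.0 g
butter: (1 tbsp + 1 tsp = 4/3 tbsp) × 8/5 ÷ 16 tbsp/cup × 227 g/cup ≈ 30.3 g
plain yogurt: 2.5 pint × 8/5 × 2 cup/pint = 8.0 cup

bread flour: 0.1 kg; water: 96.0 g; butter: 30.3 g; plain yogurt: 8.0 cup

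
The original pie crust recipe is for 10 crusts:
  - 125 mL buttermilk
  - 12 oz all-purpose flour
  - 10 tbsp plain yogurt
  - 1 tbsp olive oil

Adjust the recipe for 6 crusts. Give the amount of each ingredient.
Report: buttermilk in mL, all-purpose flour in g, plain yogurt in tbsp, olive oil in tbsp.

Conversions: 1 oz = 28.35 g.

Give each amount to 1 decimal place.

buttermilk: 75.0 mL; all-purpose flour: 204.1 g; plain yogurt: 6.0 tbsp; olive oil: 0.6 tbsp

Scaling factor: 6/10 = 3/5 = 0.6.
buttermilk: 125 mL × 3/5 = 75.0 mL
all-purpose flour: 12 oz × 3/5 × 28.35 g/oz ≈ 204.1 g
plain yogurt: 10 tbsp × 3/5 = 6.0 tbsp
olive oil: 1 tbsp × 3/5 = 0.6 tbsp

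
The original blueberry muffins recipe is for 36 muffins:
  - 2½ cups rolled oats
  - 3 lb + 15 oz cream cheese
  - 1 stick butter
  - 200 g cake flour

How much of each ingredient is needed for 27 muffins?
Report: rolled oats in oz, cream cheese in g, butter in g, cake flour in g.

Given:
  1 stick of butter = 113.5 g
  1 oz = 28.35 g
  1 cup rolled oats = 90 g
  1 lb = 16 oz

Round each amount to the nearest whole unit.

Scaling factor: 27/36 = 3/4 = 0.75.
rolled oats: 2.5 cup × 3/4 × 90 g/cup ÷ 28.35 g/oz ≈ 6 oz
cream cheese: (3 lb + 15 oz = 3.9375 lb) × 3/4 × 16 oz/lb × 28.35 g/oz ≈ 1340 g
butter: 1 stick × 3/4 × 113.5 g/stick ≈ 85 g
cake flour: 200 g × 3/4 = 150 g

rolled oats: 6 oz; cream cheese: 1340 g; butter: 85 g; cake flour: 150 g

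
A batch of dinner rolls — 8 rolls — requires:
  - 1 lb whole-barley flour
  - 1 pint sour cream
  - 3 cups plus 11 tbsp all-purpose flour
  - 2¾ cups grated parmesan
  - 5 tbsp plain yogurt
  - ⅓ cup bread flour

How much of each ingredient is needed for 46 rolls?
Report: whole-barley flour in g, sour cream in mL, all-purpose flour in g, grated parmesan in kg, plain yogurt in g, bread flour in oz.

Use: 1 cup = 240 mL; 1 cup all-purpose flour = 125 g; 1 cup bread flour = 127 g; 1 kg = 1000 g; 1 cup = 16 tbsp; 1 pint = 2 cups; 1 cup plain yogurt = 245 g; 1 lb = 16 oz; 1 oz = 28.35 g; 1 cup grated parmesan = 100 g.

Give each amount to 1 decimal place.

Scaling factor: 46/8 = 23/4 = 5.75.
whole-barley flour: 1 lb × 23/4 × 16 oz/lb × 28.35 g/oz = 2608.2 g
sour cream: 1 pint × 23/4 × 2 cup/pint × 240 mL/cup = 2760.0 mL
all-purpose flour: (3 cup + 11 tbsp = 3.6875 cup) × 23/4 × 125 g/cup ≈ 2650.4 g
grated parmesan: 2.75 cup × 23/4 × 100 g/cup ÷ 1000 g/kg ≈ 1.6 kg
plain yogurt: 5 tbsp × 23/4 ÷ 16 tbsp/cup × 245 g/cup ≈ 440.2 g
bread flour: 1/3 cup × 23/4 × 127 g/cup ÷ 28.35 g/oz ≈ 8.6 oz

whole-barley flour: 2608.2 g; sour cream: 2760.0 mL; all-purpose flour: 2650.4 g; grated parmesan: 1.6 kg; plain yogurt: 440.2 g; bread flour: 8.6 oz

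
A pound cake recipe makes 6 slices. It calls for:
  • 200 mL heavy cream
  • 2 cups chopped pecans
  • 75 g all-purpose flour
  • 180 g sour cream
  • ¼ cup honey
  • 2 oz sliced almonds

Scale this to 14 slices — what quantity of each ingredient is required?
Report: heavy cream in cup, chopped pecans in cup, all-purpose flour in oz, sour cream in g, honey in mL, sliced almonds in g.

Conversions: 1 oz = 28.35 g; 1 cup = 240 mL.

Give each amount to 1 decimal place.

Scaling factor: 14/6 = 7/3.
heavy cream: 200 mL × 7/3 ÷ 240 mL/cup ≈ 1.9 cup
chopped pecans: 2 cup × 7/3 ≈ 4.7 cup
all-purpose flour: 75 g × 7/3 ÷ 28.35 g/oz ≈ 6.2 oz
sour cream: 180 g × 7/3 = 420.0 g
honey: 0.25 cup × 7/3 × 240 mL/cup = 140.0 mL
sliced almonds: 2 oz × 7/3 × 28.35 g/oz = 132.3 g

heavy cream: 1.9 cup; chopped pecans: 4.7 cup; all-purpose flour: 6.2 oz; sour cream: 420.0 g; honey: 140.0 mL; sliced almonds: 132.3 g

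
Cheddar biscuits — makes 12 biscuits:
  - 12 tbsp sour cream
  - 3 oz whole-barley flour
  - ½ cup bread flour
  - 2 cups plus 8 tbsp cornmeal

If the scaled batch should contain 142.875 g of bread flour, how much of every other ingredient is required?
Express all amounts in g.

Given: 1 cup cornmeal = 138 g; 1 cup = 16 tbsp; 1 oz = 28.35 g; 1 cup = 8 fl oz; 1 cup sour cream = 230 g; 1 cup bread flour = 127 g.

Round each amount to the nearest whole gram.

sour cream: 388 g; whole-barley flour: 191 g; cornmeal: 776 g

The original recipe has 63.5 g of bread flour, so the scaling factor is 142.875 ÷ 63.5 = 9/4 = 2.25.
sour cream: 12 tbsp × 9/4 ÷ 16 tbsp/cup × 230 g/cup ≈ 388 g
whole-barley flour: 3 oz × 9/4 × 28.35 g/oz ≈ 191 g
cornmeal: (2 cup + 8 tbsp = 2.5 cup) × 9/4 × 138 g/cup ≈ 776 g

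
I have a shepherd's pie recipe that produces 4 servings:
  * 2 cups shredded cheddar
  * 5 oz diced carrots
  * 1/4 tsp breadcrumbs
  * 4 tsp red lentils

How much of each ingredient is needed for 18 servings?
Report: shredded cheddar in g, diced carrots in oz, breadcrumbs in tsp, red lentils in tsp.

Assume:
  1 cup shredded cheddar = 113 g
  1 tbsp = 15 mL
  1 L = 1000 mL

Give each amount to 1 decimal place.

Scaling factor: 18/4 = 9/2 = 4.5.
shredded cheddar: 2 cup × 9/2 × 113 g/cup = 1017.0 g
diced carrots: 5 oz × 9/2 = 22.5 oz
breadcrumbs: 0.25 tsp × 9/2 ≈ 1.1 tsp
red lentils: 4 tsp × 9/2 = 18.0 tsp

shredded cheddar: 1017.0 g; diced carrots: 22.5 oz; breadcrumbs: 1.1 tsp; red lentils: 18.0 tsp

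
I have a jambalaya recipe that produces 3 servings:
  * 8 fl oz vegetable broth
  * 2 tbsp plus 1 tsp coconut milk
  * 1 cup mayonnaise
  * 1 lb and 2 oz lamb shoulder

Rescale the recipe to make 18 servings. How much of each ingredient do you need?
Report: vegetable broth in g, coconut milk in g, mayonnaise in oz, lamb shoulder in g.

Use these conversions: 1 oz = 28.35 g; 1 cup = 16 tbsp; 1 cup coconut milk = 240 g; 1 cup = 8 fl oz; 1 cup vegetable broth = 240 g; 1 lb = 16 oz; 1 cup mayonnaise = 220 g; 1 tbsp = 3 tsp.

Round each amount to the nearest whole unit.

vegetable broth: 1440 g; coconut milk: 210 g; mayonnaise: 47 oz; lamb shoulder: 3062 g

Scaling factor: 18/3 = 6.
vegetable broth: 8 fl oz × 6 ÷ 8 fl oz/cup × 240 g/cup = 1440 g
coconut milk: (2 tbsp + 1 tsp = 7/3 tbsp) × 6 ÷ 16 tbsp/cup × 240 g/cup = 210 g
mayonnaise: 1 cup × 6 × 220 g/cup ÷ 28.35 g/oz ≈ 47 oz
lamb shoulder: (1 lb + 2 oz = 1.125 lb) × 6 × 16 oz/lb × 28.35 g/oz ≈ 3062 g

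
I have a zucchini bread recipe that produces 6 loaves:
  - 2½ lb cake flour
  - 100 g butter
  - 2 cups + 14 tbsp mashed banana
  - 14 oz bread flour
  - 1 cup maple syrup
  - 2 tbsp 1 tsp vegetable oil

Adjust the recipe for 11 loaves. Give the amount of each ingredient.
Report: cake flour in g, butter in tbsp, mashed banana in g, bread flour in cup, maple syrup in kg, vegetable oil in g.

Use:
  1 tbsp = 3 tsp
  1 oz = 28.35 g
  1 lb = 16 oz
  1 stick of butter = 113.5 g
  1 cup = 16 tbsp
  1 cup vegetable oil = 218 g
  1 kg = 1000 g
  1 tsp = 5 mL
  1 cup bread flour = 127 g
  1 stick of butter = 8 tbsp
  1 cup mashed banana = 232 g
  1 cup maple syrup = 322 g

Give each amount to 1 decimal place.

Scaling factor: 11/6.
cake flour: 2.5 lb × 11/6 × 16 oz/lb × 28.35 g/oz = 2079.0 g
butter: 100 g × 11/6 ÷ 113.5 g/stick × 8 tbsp/stick ≈ 12.9 tbsp
mashed banana: (2 cup + 14 tbsp = 2.875 cup) × 11/6 × 232 g/cup ≈ 1222.8 g
bread flour: 14 oz × 11/6 × 28.35 g/oz ÷ 127 g/cup ≈ 5.7 cup
maple syrup: 1 cup × 11/6 × 322 g/cup ÷ 1000 g/kg ≈ 0.6 kg
vegetable oil: (2 tbsp + 1 tsp = 7/3 tbsp) × 11/6 ÷ 16 tbsp/cup × 218 g/cup ≈ 58.3 g

cake flour: 2079.0 g; butter: 12.9 tbsp; mashed banana: 1222.8 g; bread flour: 5.7 cup; maple syrup: 0.6 kg; vegetable oil: 58.3 g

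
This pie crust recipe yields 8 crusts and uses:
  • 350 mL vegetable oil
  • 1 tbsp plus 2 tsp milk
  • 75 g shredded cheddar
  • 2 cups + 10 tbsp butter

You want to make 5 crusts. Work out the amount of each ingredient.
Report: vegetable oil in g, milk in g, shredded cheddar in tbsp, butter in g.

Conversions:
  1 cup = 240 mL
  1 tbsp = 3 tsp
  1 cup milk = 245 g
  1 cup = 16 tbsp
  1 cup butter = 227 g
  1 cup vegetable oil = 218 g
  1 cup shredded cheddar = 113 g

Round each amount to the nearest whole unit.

Scaling factor: 5/8 = 0.625.
vegetable oil: 350 mL × 5/8 ÷ 240 mL/cup × 218 g/cup ≈ 199 g
milk: (1 tbsp + 2 tsp = 5/3 tbsp) × 5/8 ÷ 16 tbsp/cup × 245 g/cup ≈ 16 g
shredded cheddar: 75 g × 5/8 ÷ 113 g/cup × 16 tbsp/cup ≈ 7 tbsp
butter: (2 cup + 10 tbsp = 2.625 cup) × 5/8 × 227 g/cup ≈ 372 g

vegetable oil: 199 g; milk: 16 g; shredded cheddar: 7 tbsp; butter: 372 g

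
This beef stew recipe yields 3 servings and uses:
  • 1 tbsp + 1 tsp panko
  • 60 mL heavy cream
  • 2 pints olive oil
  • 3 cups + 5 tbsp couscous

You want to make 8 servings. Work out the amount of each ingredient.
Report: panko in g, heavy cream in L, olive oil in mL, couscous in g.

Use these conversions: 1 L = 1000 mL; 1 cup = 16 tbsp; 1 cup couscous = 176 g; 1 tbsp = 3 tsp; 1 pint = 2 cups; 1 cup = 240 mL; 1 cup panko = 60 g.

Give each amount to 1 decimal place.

panko: 13.3 g; heavy cream: 0.2 L; olive oil: 2560.0 mL; couscous: 1554.7 g

Scaling factor: 8/3.
panko: (1 tbsp + 1 tsp = 4/3 tbsp) × 8/3 ÷ 16 tbsp/cup × 60 g/cup ≈ 13.3 g
heavy cream: 60 mL × 8/3 ÷ 1000 mL/L ≈ 0.2 L
olive oil: 2 pint × 8/3 × 2 cup/pint × 240 mL/cup = 2560.0 mL
couscous: (3 cup + 5 tbsp = 3.3125 cup) × 8/3 × 176 g/cup ≈ 1554.7 g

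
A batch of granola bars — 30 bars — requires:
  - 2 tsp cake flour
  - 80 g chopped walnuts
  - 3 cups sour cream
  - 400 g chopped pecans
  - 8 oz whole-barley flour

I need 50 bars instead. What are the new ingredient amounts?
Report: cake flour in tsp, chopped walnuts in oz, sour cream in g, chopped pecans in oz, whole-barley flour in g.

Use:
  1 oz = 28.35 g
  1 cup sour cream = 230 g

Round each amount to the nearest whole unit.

Scaling factor: 50/30 = 5/3.
cake flour: 2 tsp × 5/3 ≈ 3 tsp
chopped walnuts: 80 g × 5/3 ÷ 28.35 g/oz ≈ 5 oz
sour cream: 3 cup × 5/3 × 230 g/cup = 1150 g
chopped pecans: 400 g × 5/3 ÷ 28.35 g/oz ≈ 24 oz
whole-barley flour: 8 oz × 5/3 × 28.35 g/oz = 378 g

cake flour: 3 tsp; chopped walnuts: 5 oz; sour cream: 1150 g; chopped pecans: 24 oz; whole-barley flour: 378 g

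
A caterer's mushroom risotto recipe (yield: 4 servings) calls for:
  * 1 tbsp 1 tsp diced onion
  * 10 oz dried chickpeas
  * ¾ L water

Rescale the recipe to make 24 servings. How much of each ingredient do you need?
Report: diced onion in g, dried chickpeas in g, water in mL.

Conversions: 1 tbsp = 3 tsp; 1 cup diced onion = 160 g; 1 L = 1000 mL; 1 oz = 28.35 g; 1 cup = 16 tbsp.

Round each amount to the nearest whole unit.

diced onion: 80 g; dried chickpeas: 1701 g; water: 4500 mL

Scaling factor: 24/4 = 6.
diced onion: (1 tbsp + 1 tsp = 4/3 tbsp) × 6 ÷ 16 tbsp/cup × 160 g/cup = 80 g
dried chickpeas: 10 oz × 6 × 28.35 g/oz = 1701 g
water: 0.75 L × 6 × 1000 mL/L = 4500 mL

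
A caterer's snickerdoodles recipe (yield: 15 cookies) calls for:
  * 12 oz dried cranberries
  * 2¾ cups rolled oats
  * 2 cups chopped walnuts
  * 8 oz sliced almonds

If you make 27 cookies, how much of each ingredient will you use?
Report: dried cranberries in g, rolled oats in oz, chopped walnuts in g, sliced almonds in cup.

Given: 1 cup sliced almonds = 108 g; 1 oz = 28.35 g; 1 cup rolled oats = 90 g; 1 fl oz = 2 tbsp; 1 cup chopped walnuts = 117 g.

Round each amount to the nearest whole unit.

Scaling factor: 27/15 = 9/5 = 1.8.
dried cranberries: 12 oz × 9/5 × 28.35 g/oz ≈ 612 g
rolled oats: 2.75 cup × 9/5 × 90 g/cup ÷ 28.35 g/oz ≈ 16 oz
chopped walnuts: 2 cup × 9/5 × 117 g/cup ≈ 421 g
sliced almonds: 8 oz × 9/5 × 28.35 g/oz ÷ 108 g/cup ≈ 4 cup

dried cranberries: 612 g; rolled oats: 16 oz; chopped walnuts: 421 g; sliced almonds: 4 cup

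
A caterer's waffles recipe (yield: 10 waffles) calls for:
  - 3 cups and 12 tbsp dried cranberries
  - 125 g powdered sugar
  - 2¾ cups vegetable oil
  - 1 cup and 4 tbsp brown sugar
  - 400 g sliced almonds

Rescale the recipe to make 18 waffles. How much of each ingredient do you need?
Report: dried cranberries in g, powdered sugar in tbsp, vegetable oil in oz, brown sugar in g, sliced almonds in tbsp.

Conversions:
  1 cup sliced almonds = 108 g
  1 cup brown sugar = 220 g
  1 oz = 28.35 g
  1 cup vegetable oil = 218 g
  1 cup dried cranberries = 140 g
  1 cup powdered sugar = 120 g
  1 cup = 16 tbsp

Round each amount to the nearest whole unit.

Scaling factor: 18/10 = 9/5 = 1.8.
dried cranberries: (3 cup + 12 tbsp = 3.75 cup) × 9/5 × 140 g/cup = 945 g
powdered sugar: 125 g × 9/5 ÷ 120 g/cup × 16 tbsp/cup = 30 tbsp
vegetable oil: 2.75 cup × 9/5 × 218 g/cup ÷ 28.35 g/oz ≈ 38 oz
brown sugar: (1 cup + 4 tbsp = 1.25 cup) × 9/5 × 220 g/cup = 495 g
sliced almonds: 400 g × 9/5 ÷ 108 g/cup × 16 tbsp/cup ≈ 107 tbsp

dried cranberries: 945 g; powdered sugar: 30 tbsp; vegetable oil: 38 oz; brown sugar: 495 g; sliced almonds: 107 tbsp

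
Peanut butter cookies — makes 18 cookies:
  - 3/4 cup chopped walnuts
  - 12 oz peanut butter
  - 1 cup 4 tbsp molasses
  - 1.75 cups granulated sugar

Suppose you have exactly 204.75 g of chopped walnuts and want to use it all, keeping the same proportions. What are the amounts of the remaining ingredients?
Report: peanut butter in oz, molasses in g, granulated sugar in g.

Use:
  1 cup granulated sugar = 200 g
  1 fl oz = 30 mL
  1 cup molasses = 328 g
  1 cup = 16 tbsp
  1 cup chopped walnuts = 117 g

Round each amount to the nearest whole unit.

The original recipe has 87.75 g of chopped walnuts, so the scaling factor is 204.75 ÷ 87.75 = 7/3.
peanut butter: 12 oz × 7/3 = 28 oz
molasses: (1 cup + 4 tbsp = 1.25 cup) × 7/3 × 328 g/cup ≈ 957 g
granulated sugar: 1.75 cup × 7/3 × 200 g/cup ≈ 817 g

peanut butter: 28 oz; molasses: 957 g; granulated sugar: 817 g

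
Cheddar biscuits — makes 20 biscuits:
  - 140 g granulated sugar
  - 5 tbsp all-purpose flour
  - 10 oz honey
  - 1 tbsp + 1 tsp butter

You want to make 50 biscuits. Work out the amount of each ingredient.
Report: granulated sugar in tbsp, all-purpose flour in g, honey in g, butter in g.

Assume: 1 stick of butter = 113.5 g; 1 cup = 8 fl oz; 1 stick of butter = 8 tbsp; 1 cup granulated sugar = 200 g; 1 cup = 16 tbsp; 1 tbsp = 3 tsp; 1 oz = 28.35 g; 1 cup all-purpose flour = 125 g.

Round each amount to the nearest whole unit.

Scaling factor: 50/20 = 5/2 = 2.5.
granulated sugar: 140 g × 5/2 ÷ 200 g/cup × 16 tbsp/cup = 28 tbsp
all-purpose flour: 5 tbsp × 5/2 ÷ 16 tbsp/cup × 125 g/cup ≈ 98 g
honey: 10 oz × 5/2 × 28.35 g/oz ≈ 709 g
butter: (1 tbsp + 1 tsp = 4/3 tbsp) × 5/2 ÷ 8 tbsp/stick × 113.5 g/stick ≈ 47 g

granulated sugar: 28 tbsp; all-purpose flour: 98 g; honey: 709 g; butter: 47 g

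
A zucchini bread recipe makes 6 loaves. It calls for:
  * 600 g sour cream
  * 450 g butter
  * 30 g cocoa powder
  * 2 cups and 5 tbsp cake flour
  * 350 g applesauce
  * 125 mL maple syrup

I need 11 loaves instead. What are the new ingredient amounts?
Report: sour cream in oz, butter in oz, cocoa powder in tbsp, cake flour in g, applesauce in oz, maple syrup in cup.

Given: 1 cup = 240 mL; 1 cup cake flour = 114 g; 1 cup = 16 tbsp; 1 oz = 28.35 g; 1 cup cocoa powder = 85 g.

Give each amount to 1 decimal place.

sour cream: 38.8 oz; butter: 29.1 oz; cocoa powder: 10.4 tbsp; cake flour: 483.3 g; applesauce: 22.6 oz; maple syrup: 1.0 cup

Scaling factor: 11/6.
sour cream: 600 g × 11/6 ÷ 28.35 g/oz ≈ 38.8 oz
butter: 450 g × 11/6 ÷ 28.35 g/oz ≈ 29.1 oz
cocoa powder: 30 g × 11/6 ÷ 85 g/cup × 16 tbsp/cup ≈ 10.4 tbsp
cake flour: (2 cup + 5 tbsp = 2.3125 cup) × 11/6 × 114 g/cup ≈ 483.3 g
applesauce: 350 g × 11/6 ÷ 28.35 g/oz ≈ 22.6 oz
maple syrup: 125 mL × 11/6 ÷ 240 mL/cup ≈ 1.0 cup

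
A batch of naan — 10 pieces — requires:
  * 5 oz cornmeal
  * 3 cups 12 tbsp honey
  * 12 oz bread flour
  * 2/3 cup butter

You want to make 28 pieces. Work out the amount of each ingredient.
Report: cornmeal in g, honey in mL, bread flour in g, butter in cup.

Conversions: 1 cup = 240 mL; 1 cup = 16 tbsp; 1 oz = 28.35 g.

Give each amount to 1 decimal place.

cornmeal: 396.9 g; honey: 2520.0 mL; bread flour: 952.6 g; butter: 1.9 cup

Scaling factor: 28/10 = 14/5 = 2.8.
cornmeal: 5 oz × 14/5 × 28.35 g/oz = 396.9 g
honey: (3 cup + 12 tbsp = 3.75 cup) × 14/5 × 240 mL/cup = 2520.0 mL
bread flour: 12 oz × 14/5 × 28.35 g/oz ≈ 952.6 g
butter: 2/3 cup × 14/5 ≈ 1.9 cup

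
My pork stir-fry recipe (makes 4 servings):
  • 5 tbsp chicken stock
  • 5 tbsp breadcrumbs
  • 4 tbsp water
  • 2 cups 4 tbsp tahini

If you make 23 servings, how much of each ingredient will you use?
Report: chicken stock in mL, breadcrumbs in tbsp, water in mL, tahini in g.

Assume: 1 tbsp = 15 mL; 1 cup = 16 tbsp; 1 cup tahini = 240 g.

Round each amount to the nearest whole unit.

Scaling factor: 23/4 = 5.75.
chicken stock: 5 tbsp × 23/4 × 15 mL/tbsp ≈ 431 mL
breadcrumbs: 5 tbsp × 23/4 ≈ 29 tbsp
water: 4 tbsp × 23/4 × 15 mL/tbsp = 345 mL
tahini: (2 cup + 4 tbsp = 2.25 cup) × 23/4 × 240 g/cup = 3105 g

chicken stock: 431 mL; breadcrumbs: 29 tbsp; water: 345 mL; tahini: 3105 g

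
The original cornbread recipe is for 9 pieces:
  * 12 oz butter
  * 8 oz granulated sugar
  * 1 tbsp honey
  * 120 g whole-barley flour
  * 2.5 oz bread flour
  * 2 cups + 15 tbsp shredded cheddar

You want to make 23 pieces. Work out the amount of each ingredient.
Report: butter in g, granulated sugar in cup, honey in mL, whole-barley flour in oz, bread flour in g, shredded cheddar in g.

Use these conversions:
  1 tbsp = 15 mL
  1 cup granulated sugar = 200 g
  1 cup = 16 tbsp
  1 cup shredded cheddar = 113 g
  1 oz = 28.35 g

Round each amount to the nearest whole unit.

butter: 869 g; granulated sugar: 3 cup; honey: 38 mL; whole-barley flour: 11 oz; bread flour: 181 g; shredded cheddar: 848 g

Scaling factor: 23/9.
butter: 12 oz × 23/9 × 28.35 g/oz ≈ 869 g
granulated sugar: 8 oz × 23/9 × 28.35 g/oz ÷ 200 g/cup ≈ 3 cup
honey: 1 tbsp × 23/9 × 15 mL/tbsp ≈ 38 mL
whole-barley flour: 120 g × 23/9 ÷ 28.35 g/oz ≈ 11 oz
bread flour: 2.5 oz × 23/9 × 28.35 g/oz ≈ 181 g
shredded cheddar: (2 cup + 15 tbsp = 2.9375 cup) × 23/9 × 113 g/cup ≈ 848 g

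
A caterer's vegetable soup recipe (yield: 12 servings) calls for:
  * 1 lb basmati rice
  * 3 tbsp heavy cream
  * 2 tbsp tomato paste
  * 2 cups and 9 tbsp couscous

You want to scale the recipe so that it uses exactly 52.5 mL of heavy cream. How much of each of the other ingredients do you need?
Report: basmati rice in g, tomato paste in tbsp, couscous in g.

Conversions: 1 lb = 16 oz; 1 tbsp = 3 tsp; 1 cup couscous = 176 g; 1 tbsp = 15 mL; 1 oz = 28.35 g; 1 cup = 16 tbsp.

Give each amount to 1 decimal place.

basmati rice: 529.2 g; tomato paste: 2.3 tbsp; couscous: 526.2 g

The original recipe has 45 mL of heavy cream, so the scaling factor is 52.5 ÷ 45 = 7/6.
basmati rice: 1 lb × 7/6 × 16 oz/lb × 28.35 g/oz = 529.2 g
tomato paste: 2 tbsp × 7/6 ≈ 2.3 tbsp
couscous: (2 cup + 9 tbsp = 2.5625 cup) × 7/6 × 176 g/cup ≈ 526.2 g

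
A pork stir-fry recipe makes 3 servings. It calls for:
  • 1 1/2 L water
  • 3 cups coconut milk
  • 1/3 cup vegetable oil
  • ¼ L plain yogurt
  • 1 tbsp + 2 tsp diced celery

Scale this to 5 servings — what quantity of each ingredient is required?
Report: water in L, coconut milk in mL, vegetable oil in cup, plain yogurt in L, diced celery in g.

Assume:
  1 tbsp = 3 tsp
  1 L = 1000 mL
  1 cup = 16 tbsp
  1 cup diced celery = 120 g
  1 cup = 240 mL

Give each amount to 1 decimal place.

Scaling factor: 5/3.
water: 1.5 L × 5/3 = 2.5 L
coconut milk: 3 cup × 5/3 × 240 mL/cup = 1200.0 mL
vegetable oil: 1/3 cup × 5/3 ≈ 0.6 cup
plain yogurt: 0.25 L × 5/3 ≈ 0.4 L
diced celery: (1 tbsp + 2 tsp = 5/3 tbsp) × 5/3 ÷ 16 tbsp/cup × 120 g/cup ≈ 20.8 g

water: 2.5 L; coconut milk: 1200.0 mL; vegetable oil: 0.6 cup; plain yogurt: 0.4 L; diced celery: 20.8 g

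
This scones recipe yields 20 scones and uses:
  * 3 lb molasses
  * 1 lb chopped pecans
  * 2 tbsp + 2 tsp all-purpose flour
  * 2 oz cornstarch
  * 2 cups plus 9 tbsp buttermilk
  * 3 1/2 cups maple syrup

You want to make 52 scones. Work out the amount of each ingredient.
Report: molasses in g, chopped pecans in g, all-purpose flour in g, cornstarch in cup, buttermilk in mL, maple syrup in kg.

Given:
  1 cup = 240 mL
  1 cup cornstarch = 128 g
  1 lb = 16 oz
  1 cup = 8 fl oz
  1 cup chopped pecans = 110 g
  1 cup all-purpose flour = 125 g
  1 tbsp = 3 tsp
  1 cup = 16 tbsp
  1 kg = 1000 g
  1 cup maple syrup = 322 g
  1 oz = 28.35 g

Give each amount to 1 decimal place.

Scaling factor: 52/20 = 13/5 = 2.6.
molasses: 3 lb × 13/5 × 16 oz/lb × 28.35 g/oz ≈ 3538.1 g
chopped pecans: 1 lb × 13/5 × 16 oz/lb × 28.35 g/oz ≈ 1179.4 g
all-purpose flour: (2 tbsp + 2 tsp = 8/3 tbsp) × 13/5 ÷ 16 tbsp/cup × 125 g/cup ≈ 54.2 g
cornstarch: 2 oz × 13/5 × 28.35 g/oz ÷ 128 g/cup ≈ 1.2 cup
buttermilk: (2 cup + 9 tbsp = 2.5625 cup) × 13/5 × 240 mL/cup = 1599.0 mL
maple syrup: 3.5 cup × 13/5 × 322 g/cup ÷ 1000 g/kg ≈ 2.9 kg

molasses: 3538.1 g; chopped pecans: 1179.4 g; all-purpose flour: 54.2 g; cornstarch: 1.2 cup; buttermilk: 1599.0 mL; maple syrup: 2.9 kg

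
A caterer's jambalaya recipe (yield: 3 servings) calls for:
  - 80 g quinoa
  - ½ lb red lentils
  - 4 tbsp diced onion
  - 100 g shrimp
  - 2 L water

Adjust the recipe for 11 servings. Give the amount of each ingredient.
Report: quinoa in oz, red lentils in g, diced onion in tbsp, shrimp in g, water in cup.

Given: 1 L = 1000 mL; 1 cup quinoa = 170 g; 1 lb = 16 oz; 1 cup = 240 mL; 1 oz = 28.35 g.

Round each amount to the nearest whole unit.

Scaling factor: 11/3.
quinoa: 80 g × 11/3 ÷ 28.35 g/oz ≈ 10 oz
red lentils: 0.5 lb × 11/3 × 16 oz/lb × 28.35 g/oz ≈ 832 g
diced onion: 4 tbsp × 11/3 ≈ 15 tbsp
shrimp: 100 g × 11/3 ≈ 367 g
water: 2 L × 11/3 × 1000 mL/L ÷ 240 mL/cup ≈ 31 cup

quinoa: 10 oz; red lentils: 832 g; diced onion: 15 tbsp; shrimp: 367 g; water: 31 cup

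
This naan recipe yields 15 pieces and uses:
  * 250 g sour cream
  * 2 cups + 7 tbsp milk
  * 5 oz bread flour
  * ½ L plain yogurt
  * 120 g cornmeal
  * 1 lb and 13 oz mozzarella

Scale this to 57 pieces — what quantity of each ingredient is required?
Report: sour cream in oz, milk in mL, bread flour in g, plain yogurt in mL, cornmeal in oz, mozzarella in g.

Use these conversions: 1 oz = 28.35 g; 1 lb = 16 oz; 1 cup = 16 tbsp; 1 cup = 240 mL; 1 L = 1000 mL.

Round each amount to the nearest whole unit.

sour cream: 34 oz; milk: 2223 mL; bread flour: 539 g; plain yogurt: 1900 mL; cornmeal: 16 oz; mozzarella: 3124 g

Scaling factor: 57/15 = 19/5 = 3.8.
sour cream: 250 g × 19/5 ÷ 28.35 g/oz ≈ 34 oz
milk: (2 cup + 7 tbsp = 2.4375 cup) × 19/5 × 240 mL/cup = 2223 mL
bread flour: 5 oz × 19/5 × 28.35 g/oz ≈ 539 g
plain yogurt: 0.5 L × 19/5 × 1000 mL/L = 1900 mL
cornmeal: 120 g × 19/5 ÷ 28.35 g/oz ≈ 16 oz
mozzarella: (1 lb + 13 oz = 1.8125 lb) × 19/5 × 16 oz/lb × 28.35 g/oz ≈ 3124 g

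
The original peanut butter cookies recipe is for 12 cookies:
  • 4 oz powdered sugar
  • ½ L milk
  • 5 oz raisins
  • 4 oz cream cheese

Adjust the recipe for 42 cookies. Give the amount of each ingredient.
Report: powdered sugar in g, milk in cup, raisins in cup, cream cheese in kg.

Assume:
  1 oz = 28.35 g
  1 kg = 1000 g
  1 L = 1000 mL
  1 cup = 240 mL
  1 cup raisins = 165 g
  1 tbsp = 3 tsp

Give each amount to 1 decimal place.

Scaling factor: 42/12 = 7/2 = 3.5.
powdered sugar: 4 oz × 7/2 × 28.35 g/oz = 396.9 g
milk: 0.5 L × 7/2 × 1000 mL/L ÷ 240 mL/cup ≈ 7.3 cup
raisins: 5 oz × 7/2 × 28.35 g/oz ÷ 165 g/cup ≈ 3.0 cup
cream cheese: 4 oz × 7/2 × 28.35 g/oz ÷ 1000 g/kg ≈ 0.4 kg

powdered sugar: 396.9 g; milk: 7.3 cup; raisins: 3.0 cup; cream cheese: 0.4 kg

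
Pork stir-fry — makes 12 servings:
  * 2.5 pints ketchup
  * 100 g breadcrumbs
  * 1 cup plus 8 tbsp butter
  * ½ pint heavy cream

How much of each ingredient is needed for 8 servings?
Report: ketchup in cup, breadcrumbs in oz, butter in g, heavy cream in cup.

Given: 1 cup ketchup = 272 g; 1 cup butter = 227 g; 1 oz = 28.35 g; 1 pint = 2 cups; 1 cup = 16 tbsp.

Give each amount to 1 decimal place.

Scaling factor: 8/12 = 2/3.
ketchup: 2.5 pint × 2/3 × 2 cup/pint ≈ 3.3 cup
breadcrumbs: 100 g × 2/3 ÷ 28.35 g/oz ≈ 2.4 oz
butter: (1 cup + 8 tbsp = 1.5 cup) × 2/3 × 227 g/cup = 227.0 g
heavy cream: 0.5 pint × 2/3 × 2 cup/pint ≈ 0.7 cup

ketchup: 3.3 cup; breadcrumbs: 2.4 oz; butter: 227.0 g; heavy cream: 0.7 cup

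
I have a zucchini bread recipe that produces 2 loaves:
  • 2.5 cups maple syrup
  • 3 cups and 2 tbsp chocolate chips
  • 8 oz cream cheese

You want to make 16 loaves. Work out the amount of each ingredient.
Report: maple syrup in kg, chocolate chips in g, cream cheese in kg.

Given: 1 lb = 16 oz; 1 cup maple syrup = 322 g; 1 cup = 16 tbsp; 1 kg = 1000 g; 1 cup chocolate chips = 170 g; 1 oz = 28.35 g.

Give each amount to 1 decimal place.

Scaling factor: 16/2 = 8.
maple syrup: 2.5 cup × 8 × 322 g/cup ÷ 1000 g/kg ≈ 6.4 kg
chocolate chips: (3 cup + 2 tbsp = 3.125 cup) × 8 × 170 g/cup = 4250.0 g
cream cheese: 8 oz × 8 × 28.35 g/oz ÷ 1000 g/kg ≈ 1.8 kg

maple syrup: 6.4 kg; chocolate chips: 4250.0 g; cream cheese: 1.8 kg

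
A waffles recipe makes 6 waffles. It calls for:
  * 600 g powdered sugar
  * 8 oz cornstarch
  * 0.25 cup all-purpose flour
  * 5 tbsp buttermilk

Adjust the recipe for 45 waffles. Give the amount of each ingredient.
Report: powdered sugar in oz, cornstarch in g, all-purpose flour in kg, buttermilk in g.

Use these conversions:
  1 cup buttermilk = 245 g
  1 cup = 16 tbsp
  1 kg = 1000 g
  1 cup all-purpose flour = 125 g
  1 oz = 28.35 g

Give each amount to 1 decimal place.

powdered sugar: 158.7 oz; cornstarch: 1701.0 g; all-purpose flour: 0.2 kg; buttermilk: 574.2 g

Scaling factor: 45/6 = 15/2 = 7.5.
powdered sugar: 600 g × 15/2 ÷ 28.35 g/oz ≈ 158.7 oz
cornstarch: 8 oz × 15/2 × 28.35 g/oz = 1701.0 g
all-purpose flour: 0.25 cup × 15/2 × 125 g/cup ÷ 1000 g/kg ≈ 0.2 kg
buttermilk: 5 tbsp × 15/2 ÷ 16 tbsp/cup × 245 g/cup ≈ 574.2 g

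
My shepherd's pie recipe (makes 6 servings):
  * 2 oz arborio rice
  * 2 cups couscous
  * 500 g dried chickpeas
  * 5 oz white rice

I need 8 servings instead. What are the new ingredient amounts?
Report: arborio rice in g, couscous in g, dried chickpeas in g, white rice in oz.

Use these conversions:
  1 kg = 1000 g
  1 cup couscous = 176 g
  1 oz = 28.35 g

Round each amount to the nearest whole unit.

arborio rice: 76 g; couscous: 469 g; dried chickpeas: 667 g; white rice: 7 oz

Scaling factor: 8/6 = 4/3.
arborio rice: 2 oz × 4/3 × 28.35 g/oz ≈ 76 g
couscous: 2 cup × 4/3 × 176 g/cup ≈ 469 g
dried chickpeas: 500 g × 4/3 ≈ 667 g
white rice: 5 oz × 4/3 ≈ 7 oz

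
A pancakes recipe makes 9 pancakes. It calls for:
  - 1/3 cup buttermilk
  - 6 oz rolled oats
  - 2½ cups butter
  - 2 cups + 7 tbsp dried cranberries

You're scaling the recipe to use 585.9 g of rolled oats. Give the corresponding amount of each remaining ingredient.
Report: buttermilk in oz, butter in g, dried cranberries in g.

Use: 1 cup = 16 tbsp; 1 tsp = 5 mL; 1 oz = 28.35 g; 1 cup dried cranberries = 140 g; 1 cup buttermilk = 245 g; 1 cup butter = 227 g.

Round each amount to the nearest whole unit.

The original recipe has 170.1 g of rolled oats, so the scaling factor is 585.9 ÷ 170.1 = 31/9.
buttermilk: 1/3 cup × 31/9 × 245 g/cup ÷ 28.35 g/oz ≈ 10 oz
butter: 2.5 cup × 31/9 × 227 g/cup ≈ 1955 g
dried cranberries: (2 cup + 7 tbsp = 2.4375 cup) × 31/9 × 140 g/cup ≈ 1175 g

buttermilk: 10 oz; butter: 1955 g; dried cranberries: 1175 g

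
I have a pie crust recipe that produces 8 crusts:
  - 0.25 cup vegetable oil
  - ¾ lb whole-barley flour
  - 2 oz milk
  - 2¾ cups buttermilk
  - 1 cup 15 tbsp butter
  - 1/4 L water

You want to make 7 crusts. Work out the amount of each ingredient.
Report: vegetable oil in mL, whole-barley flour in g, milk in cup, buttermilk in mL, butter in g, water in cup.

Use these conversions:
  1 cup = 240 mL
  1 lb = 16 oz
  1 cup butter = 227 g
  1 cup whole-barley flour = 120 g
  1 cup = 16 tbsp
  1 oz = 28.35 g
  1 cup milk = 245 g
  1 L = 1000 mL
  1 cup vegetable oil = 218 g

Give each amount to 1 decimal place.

vegetable oil: 52.5 mL; whole-barley flour: 297.7 g; milk: 0.2 cup; buttermilk: 577.5 mL; butter: 384.8 g; water: 0.9 cup

Scaling factor: 7/8 = 0.875.
vegetable oil: 0.25 cup × 7/8 × 240 mL/cup = 52.5 mL
whole-barley flour: 0.75 lb × 7/8 × 16 oz/lb × 28.35 g/oz ≈ 297.7 g
milk: 2 oz × 7/8 × 28.35 g/oz ÷ 245 g/cup ≈ 0.2 cup
buttermilk: 2.75 cup × 7/8 × 240 mL/cup = 577.5 mL
butter: (1 cup + 15 tbsp = 1.9375 cup) × 7/8 × 227 g/cup ≈ 384.8 g
water: 0.25 L × 7/8 × 1000 mL/L ÷ 240 mL/cup ≈ 0.9 cup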